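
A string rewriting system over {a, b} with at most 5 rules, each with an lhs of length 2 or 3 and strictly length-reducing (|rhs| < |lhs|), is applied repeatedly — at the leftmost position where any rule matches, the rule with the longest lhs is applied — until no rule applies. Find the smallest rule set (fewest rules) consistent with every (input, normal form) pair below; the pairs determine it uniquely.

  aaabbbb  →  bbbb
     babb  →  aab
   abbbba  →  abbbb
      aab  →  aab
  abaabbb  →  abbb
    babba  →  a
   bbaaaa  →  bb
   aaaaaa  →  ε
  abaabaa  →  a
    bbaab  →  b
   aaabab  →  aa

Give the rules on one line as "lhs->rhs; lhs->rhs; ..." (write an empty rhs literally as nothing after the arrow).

aaa->; aba->; ba->b; bab->aa

  | aaabbbb => bbbb
  | babb => aab
  | abbbba => abbbb
  | aab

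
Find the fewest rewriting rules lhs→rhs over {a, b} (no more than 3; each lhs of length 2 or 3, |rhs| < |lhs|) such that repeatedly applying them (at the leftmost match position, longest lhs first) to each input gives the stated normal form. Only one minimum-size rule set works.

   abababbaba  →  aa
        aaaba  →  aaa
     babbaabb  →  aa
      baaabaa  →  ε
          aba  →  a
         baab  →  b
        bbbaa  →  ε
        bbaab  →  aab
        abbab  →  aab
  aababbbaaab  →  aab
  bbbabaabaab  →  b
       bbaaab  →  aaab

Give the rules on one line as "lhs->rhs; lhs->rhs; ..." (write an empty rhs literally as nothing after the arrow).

ba->; baa->ba; bb->

  | abababbaba => ababbaba => abbaba => aaba => aa
  | aaaba => aaa
  | babbaabb => bbaabb => aabb => aa
  | baaabaa => baabaa => babaa => baa => ba => ε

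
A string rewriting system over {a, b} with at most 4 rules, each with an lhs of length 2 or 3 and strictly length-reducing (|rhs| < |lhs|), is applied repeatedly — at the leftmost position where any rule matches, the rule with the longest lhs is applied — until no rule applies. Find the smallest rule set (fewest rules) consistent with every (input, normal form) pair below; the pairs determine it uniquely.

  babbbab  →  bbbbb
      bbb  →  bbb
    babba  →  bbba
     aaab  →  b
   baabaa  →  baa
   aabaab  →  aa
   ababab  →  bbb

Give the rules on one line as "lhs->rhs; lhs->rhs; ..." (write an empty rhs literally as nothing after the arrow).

aaa->a; aab->aa; ab->b

  | babbbab => bbbbab => bbbbb
  | bbb
  | babba => bbba
  | aaab => ab => b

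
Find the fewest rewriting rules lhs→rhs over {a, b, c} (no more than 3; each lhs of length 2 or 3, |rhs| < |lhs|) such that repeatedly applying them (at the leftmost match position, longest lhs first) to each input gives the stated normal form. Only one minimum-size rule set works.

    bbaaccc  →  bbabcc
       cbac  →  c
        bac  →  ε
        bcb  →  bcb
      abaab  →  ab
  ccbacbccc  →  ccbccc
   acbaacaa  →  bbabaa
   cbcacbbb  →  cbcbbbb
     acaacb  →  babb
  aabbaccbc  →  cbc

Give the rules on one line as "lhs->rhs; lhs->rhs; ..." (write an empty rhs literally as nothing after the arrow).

  | bbaaccc => bbabcc
  | cbac => c
  | bac => ε
  | bcb

aab->; ac->b; bac->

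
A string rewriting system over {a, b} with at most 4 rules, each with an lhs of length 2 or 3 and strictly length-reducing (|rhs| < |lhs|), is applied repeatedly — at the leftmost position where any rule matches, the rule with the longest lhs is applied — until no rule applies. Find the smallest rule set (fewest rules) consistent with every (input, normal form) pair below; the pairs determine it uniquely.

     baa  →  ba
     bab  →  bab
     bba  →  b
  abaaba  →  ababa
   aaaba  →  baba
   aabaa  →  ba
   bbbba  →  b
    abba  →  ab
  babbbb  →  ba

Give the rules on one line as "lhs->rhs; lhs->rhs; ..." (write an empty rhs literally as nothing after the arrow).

  | baa => ba
  | bab
  | bba => b
  | abaaba => ababa

aa->b; baa->ba; bb->; bba->b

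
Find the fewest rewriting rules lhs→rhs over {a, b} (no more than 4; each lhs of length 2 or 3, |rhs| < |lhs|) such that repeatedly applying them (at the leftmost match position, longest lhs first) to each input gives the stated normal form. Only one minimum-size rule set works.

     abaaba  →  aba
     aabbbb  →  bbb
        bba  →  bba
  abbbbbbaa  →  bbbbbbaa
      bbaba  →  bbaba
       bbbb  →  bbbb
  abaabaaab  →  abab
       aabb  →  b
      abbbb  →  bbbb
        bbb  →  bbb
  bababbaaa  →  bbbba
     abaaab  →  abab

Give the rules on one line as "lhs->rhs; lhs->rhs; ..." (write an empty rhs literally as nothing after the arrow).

  | abaaba => aba
  | aabbbb => bbb
  | bba
  | abbbbbbaa => bbbbbbaa

aaa->a; aab->; abb->bb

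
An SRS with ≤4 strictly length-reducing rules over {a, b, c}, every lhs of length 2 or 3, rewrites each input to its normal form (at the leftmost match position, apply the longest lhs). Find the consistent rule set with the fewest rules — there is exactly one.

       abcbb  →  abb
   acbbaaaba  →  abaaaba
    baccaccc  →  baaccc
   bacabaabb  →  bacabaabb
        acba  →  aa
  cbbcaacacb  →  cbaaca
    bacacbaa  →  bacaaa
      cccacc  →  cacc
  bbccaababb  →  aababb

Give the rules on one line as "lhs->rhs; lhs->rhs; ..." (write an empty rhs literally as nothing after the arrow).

  | abcbb => abb
  | acbbaaaba => abaaaba
  | baccaccc => baaccc
  | bacabaabb

acb->a; bc->; cca->a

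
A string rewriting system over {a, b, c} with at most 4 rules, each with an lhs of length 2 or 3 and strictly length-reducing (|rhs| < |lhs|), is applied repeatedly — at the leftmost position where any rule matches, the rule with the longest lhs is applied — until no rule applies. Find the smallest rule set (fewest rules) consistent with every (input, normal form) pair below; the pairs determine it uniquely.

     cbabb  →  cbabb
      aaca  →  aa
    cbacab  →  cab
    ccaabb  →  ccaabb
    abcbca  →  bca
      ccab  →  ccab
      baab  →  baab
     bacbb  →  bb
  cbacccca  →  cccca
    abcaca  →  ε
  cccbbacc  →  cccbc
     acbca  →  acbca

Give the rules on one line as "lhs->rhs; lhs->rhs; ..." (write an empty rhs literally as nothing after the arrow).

  | cbabb
  | aaca => aa
  | cbacab => cab
  | ccaabb

aac->a; abc->; aca->; bac->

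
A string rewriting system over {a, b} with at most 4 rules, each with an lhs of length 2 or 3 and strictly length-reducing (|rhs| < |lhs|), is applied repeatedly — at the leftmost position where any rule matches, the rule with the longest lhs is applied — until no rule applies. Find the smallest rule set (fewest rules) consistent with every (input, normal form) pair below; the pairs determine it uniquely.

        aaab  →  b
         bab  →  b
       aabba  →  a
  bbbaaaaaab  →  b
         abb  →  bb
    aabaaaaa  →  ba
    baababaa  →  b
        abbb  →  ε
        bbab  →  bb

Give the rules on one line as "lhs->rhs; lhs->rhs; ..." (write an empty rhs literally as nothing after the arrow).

aa->b; ab->; abb->bb; bbb->

  | aaab => bab => b
  | bab => b
  | aabba => bbba => a
  | bbbaaaaaab => aaaaaab => baaaab => bbaab => bbbb => b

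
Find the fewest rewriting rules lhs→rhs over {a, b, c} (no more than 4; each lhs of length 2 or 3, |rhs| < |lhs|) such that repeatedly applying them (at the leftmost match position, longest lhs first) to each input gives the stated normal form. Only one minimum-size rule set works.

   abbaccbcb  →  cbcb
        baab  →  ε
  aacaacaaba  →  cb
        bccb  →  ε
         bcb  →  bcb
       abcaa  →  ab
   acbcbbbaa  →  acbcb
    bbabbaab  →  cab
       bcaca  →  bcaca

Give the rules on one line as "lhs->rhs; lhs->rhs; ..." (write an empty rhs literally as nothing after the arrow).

aa->c; ba->b; bb->; cc->

  | abbaccbcb => aaccbcb => cccbcb => cbcb
  | baab => bab => bb => ε
  | aacaacaaba => ccaacaaba => aacaaba => ccaaba => aaba => cba => cb
  | bccb => bb => ε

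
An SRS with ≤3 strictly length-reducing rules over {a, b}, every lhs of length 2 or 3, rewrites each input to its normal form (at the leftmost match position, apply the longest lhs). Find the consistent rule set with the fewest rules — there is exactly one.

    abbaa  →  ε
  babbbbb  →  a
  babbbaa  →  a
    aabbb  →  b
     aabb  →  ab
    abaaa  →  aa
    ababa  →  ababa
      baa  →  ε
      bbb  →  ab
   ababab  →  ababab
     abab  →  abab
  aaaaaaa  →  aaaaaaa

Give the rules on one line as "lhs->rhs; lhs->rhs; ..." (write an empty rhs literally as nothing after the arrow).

abb->b; baa->; bb->a

  | abbaa => baa => ε
  | babbbbb => bbbbb => abbb => bb => a
  | babbbaa => bbbaa => abaa => a
  | aabbb => abb => b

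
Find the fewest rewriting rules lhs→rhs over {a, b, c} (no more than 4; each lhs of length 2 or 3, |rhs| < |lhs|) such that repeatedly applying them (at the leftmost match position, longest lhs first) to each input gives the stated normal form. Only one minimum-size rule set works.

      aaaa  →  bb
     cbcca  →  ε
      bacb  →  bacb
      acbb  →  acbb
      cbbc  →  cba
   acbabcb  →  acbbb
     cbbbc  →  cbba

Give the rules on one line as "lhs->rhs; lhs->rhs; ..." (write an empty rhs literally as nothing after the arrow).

  | aaaa => baa => bb
  | cbcca => caca => ca => ε
  | bacb
  | acbb

aa->b; bc->a; ca->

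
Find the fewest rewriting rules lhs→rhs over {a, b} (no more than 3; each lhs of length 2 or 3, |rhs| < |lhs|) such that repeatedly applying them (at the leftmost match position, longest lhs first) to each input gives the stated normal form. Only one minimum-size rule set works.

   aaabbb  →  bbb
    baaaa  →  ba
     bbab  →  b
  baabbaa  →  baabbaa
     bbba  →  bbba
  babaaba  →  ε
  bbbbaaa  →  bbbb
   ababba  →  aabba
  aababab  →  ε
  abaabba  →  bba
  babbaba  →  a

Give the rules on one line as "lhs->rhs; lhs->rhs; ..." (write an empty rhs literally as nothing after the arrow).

  | aaabbb => bbb
  | baaaa => ba
  | bbab => b
  | baabbaa

aaa->; aba->aa; bab->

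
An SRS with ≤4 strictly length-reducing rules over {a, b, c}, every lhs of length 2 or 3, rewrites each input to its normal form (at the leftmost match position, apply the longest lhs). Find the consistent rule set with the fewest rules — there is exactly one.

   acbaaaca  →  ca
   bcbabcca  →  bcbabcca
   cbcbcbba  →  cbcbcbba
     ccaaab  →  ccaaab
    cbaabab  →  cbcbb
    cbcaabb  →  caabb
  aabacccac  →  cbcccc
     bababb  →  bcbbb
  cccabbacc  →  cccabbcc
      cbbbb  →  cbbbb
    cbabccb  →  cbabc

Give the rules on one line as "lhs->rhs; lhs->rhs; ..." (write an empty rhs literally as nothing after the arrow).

  | acbaaaca => cbaaaca => cbaaca => cbaca => cbca => ca
  | bcbabcca
  | cbcbcbba
  | ccaaab

aba->cb; ac->c; bca->a; ccb->c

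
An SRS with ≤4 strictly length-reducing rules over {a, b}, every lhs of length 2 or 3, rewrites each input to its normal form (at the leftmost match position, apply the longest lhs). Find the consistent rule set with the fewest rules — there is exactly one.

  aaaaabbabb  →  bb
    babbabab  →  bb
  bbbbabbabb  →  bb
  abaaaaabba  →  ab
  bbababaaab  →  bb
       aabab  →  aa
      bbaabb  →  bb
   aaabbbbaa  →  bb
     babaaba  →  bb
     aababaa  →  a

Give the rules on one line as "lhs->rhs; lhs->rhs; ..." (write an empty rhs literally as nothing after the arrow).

  | aaaaabbabb => aabbabb => aaabb => bb
  | babbabab => bbbabab => bbabab => bbbab => bbab => bbb => bb
  | bbbbabbabb => bbbabbabb => bbabbabb => bbbbabb => bbbabb => bbabb => bbbb => bbb => bb
  | abaaaaabba => abaaaabba => abaaabba => abaabba => ababba => abbba => aba => ab

aaa->; abb->a; ba->b; bbb->bb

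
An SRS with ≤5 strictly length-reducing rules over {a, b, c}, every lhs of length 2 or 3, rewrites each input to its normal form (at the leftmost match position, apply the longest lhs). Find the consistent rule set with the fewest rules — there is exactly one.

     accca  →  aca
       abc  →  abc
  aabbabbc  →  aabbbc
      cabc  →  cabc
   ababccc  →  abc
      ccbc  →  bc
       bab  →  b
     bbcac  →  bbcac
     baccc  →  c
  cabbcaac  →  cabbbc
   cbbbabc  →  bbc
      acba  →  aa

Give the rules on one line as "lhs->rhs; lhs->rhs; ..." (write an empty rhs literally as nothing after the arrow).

  | accca => aca
  | abc
  | aabbabbc => aabbbc
  | cabc

ba->; caa->b; cb->; cc->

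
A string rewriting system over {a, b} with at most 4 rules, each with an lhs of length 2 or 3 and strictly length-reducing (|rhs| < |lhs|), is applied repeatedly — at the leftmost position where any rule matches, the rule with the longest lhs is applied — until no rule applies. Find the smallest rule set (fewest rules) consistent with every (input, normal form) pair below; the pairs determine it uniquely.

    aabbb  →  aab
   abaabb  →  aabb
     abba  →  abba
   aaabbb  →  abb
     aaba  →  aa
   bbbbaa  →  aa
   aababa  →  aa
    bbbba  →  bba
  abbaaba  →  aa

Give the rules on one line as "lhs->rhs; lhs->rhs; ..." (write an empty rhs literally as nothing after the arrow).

  | aabbb => aab
  | abaabb => aabb
  | abba
  | aaabbb => abbbb => abb

aaa->ab; aba->a; baa->aa; bbb->b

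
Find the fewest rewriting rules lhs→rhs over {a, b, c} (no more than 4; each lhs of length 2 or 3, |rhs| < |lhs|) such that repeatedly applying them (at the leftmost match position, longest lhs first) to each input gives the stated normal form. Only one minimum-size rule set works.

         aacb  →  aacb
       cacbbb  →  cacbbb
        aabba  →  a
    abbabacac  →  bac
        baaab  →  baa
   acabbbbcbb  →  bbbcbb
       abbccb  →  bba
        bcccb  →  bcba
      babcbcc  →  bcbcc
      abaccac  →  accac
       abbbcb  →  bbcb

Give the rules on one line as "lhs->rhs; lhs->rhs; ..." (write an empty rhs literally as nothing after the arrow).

  | aacb
  | cacbbb
  | aabba => aba => a
  | abbabacac => babacac => bacac => bac

ab->; aca->a; ccb->ba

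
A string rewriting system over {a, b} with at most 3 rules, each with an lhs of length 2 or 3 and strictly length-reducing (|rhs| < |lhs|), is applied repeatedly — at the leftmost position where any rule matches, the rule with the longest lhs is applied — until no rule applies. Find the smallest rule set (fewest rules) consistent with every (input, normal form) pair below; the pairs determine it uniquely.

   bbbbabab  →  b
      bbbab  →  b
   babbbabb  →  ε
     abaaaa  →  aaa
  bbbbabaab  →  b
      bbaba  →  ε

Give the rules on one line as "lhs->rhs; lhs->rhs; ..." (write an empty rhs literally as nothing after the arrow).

ab->b; ba->; bb->

  | bbbbabab => bbabab => abab => bab => b
  | bbbab => bab => b
  | babbbabb => bbbabb => babb => bb => ε
  | abaaaa => baaaa => aaa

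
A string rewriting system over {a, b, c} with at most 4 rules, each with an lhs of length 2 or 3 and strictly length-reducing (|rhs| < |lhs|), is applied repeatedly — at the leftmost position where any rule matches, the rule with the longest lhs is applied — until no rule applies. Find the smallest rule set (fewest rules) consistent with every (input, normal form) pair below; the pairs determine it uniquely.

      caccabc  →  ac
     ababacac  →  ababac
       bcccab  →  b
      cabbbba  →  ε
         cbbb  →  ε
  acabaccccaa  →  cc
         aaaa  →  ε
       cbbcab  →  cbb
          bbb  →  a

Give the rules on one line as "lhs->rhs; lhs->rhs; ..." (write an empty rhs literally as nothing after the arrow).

aa->; bbb->a; ca->; cab->aa

  | caccabc => ccabc => caac => ac
  | ababacac => ababac
  | bcccab => bccaa => bca => b
  | cabbbba => aabbba => bbba => aa => ε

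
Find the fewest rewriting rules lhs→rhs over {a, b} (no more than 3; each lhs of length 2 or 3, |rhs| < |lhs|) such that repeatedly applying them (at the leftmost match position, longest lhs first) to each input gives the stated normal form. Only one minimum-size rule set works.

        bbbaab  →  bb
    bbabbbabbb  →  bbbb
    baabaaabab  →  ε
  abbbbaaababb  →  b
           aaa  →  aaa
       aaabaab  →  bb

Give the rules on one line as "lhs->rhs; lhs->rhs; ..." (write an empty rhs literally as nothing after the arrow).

ab->b; baa->ab; bab->

  | bbbaab => bbabb => bb
  | bbabbbabbb => bbbabbb => bbbb
  | baabaaabab => abbaaabab => bbaaabab => bababab => abab => bab => ε
  | abbbbaaababb => bbbbaaababb => bbbabababb => bbababb => babb => b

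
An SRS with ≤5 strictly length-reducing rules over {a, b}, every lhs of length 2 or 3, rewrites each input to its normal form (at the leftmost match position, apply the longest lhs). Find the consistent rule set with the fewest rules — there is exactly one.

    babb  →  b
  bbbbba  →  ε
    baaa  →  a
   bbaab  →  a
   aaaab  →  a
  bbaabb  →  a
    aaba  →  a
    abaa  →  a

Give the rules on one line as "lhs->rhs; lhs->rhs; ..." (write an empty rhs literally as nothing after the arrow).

  | babb => bb => b
  | bbbbba => bbbba => bbba => bba => ba => ε
  | baaa => aa => a
  | bbaab => baab => ab => a

aa->a; ab->a; ba->; bb->b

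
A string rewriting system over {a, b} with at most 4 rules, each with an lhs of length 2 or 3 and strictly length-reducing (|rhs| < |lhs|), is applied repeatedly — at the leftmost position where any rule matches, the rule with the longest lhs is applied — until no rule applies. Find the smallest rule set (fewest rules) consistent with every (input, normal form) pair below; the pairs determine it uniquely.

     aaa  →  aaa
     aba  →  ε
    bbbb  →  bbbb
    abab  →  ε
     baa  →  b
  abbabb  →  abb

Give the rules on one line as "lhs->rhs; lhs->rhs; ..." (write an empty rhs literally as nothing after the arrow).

  | aaa
  | aba => ba => ε
  | bbbb
  | abab => bab => ε

aba->ba; ba->; baa->b; bab->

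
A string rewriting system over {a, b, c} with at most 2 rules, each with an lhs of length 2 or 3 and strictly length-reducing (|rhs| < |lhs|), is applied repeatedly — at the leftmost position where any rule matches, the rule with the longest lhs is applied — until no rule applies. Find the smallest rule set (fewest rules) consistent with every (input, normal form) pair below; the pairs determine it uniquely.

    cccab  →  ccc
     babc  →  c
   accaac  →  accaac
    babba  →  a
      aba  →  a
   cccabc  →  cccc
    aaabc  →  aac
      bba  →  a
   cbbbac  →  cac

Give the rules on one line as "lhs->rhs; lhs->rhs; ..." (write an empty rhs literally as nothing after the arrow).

ab->; ba->a

  | cccab => ccc
  | babc => abc => c
  | accaac
  | babba => abba => ba => a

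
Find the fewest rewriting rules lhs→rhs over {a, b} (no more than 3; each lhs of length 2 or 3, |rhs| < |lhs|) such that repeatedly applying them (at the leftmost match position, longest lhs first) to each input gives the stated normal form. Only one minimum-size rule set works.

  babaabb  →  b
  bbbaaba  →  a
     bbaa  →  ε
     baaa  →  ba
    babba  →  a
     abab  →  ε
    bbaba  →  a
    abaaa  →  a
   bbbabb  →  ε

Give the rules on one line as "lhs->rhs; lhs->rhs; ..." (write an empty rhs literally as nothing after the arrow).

aa->; ab->; bb->

  | babaabb => baabb => bbb => b
  | bbbaaba => baaba => bba => a
  | bbaa => aa => ε
  | baaa => ba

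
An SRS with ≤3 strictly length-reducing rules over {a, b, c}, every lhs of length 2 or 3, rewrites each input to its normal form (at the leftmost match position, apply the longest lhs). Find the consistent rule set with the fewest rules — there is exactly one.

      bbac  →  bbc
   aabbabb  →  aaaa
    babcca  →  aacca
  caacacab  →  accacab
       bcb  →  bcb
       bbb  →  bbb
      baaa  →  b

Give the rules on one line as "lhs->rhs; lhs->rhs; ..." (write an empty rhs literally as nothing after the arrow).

  | bbac => bbc
  | aabbabb => aabaab => aabab => aaaa
  | babcca => aacca
  | caacacab => accacab

ba->b; bab->aa; caa->ac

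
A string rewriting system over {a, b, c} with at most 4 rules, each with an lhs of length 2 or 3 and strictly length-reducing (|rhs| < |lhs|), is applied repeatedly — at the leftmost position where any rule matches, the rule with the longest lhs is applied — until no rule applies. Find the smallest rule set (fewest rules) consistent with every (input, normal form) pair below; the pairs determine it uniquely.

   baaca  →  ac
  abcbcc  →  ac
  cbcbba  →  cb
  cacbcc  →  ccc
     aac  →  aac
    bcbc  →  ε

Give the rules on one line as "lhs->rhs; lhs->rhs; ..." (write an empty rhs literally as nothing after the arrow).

ba->; bc->; ca->c

  | baaca => aca => ac
  | abcbcc => abcc => ac
  | cbcbba => cbba => cb
  | cacbcc => ccbcc => ccc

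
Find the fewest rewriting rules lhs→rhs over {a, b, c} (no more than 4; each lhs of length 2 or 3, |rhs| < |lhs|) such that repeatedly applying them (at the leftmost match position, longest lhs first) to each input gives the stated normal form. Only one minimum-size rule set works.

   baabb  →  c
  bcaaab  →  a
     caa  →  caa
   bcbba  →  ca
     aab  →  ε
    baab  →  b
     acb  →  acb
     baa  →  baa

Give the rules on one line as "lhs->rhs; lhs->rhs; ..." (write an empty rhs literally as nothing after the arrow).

aab->; bb->c; bc->

  | baabb => bb => c
  | bcaaab => aaab => a
  | caa
  | bcbba => bba => ca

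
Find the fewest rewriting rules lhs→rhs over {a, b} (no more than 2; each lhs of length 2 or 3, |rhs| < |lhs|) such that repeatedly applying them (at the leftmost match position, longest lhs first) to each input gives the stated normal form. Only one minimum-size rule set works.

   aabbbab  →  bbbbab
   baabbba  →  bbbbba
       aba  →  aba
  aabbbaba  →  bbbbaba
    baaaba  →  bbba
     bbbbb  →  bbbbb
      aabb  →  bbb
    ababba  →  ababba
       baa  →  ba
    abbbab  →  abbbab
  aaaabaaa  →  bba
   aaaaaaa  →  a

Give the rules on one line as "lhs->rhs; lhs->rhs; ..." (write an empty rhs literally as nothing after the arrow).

aa->a; aab->bb

  | aabbbab => bbbbab
  | baabbba => bbbbba
  | aba
  | aabbbaba => bbbbaba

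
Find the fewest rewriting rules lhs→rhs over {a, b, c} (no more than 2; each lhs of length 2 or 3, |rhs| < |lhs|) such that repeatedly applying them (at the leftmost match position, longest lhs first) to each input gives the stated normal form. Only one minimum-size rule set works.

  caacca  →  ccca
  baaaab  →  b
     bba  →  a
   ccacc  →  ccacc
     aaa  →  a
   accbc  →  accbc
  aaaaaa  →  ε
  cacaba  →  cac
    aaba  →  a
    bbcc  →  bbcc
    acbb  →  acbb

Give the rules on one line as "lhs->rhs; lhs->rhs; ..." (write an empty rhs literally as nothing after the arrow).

  | caacca => ccca
  | baaaab => aaaab => aab => b
  | bba => ba => a
  | ccacc

aa->; ba->a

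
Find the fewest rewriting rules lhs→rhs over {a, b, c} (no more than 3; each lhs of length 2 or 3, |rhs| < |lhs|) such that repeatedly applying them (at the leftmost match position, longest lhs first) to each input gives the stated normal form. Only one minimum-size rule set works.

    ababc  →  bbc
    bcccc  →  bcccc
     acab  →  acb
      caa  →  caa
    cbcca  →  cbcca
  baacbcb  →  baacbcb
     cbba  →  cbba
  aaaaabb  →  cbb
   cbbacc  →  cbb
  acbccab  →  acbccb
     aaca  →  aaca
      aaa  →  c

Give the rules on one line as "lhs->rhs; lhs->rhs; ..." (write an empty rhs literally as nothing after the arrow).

  | ababc => babc => bbc
  | bcccc
  | acab => acb
  | caa

aaa->c; ab->b; acc->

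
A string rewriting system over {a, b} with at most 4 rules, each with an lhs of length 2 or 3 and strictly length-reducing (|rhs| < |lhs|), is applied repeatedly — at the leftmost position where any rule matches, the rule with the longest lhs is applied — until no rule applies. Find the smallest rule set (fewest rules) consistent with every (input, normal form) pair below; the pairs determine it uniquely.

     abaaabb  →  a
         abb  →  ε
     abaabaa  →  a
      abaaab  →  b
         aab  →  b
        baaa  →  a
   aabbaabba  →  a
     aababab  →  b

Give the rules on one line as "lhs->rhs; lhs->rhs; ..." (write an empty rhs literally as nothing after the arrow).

aa->; ba->a; bb->a

  | abaaabb => aaaabb => aabb => bb => a
  | abb => aa => ε
  | abaabaa => aaabaa => abaa => aaa => a
  | abaaab => aaaab => aab => b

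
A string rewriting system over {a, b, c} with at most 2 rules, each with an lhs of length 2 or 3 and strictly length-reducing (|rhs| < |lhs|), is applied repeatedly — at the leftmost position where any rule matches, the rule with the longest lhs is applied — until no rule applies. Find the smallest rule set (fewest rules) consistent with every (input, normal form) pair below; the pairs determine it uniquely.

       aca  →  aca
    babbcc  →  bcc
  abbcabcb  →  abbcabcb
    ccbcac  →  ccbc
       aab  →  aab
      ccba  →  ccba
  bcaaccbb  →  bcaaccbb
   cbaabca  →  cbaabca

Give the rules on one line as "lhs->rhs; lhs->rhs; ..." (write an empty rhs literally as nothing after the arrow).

bab->; cac->c

  | aca
  | babbcc => bcc
  | abbcabcb
  | ccbcac => ccbc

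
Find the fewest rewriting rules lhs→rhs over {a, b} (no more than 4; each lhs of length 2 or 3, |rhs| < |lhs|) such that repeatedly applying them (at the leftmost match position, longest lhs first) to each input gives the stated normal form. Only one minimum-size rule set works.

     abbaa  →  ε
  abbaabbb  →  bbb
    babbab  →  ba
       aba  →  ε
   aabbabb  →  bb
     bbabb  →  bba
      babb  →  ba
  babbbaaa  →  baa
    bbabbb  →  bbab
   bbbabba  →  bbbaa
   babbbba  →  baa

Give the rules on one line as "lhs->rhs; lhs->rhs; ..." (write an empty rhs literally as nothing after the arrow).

  | abbaa => aaa => ε
  | abbaabbb => aaabbb => bbb
  | babbab => baab => ba
  | aba => ε

aaa->; aab->a; aba->; abb->a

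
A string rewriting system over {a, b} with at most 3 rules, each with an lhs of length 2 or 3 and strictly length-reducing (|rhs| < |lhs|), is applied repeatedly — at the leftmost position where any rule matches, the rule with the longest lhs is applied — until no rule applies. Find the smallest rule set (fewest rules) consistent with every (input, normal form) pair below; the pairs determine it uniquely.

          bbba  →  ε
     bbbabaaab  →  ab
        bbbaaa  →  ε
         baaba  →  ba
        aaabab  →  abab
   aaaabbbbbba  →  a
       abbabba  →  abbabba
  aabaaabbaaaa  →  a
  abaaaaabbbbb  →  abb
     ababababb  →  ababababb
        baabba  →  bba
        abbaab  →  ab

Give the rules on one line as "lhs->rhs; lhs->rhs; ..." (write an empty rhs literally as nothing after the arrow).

  | bbba => aa => ε
  | bbbabaaab => aabaaab => baaab => aaab => ab
  | bbbaaa => aaaa => aa => ε
  | baaba => aaba => ba

aa->; baa->aa; bbb->a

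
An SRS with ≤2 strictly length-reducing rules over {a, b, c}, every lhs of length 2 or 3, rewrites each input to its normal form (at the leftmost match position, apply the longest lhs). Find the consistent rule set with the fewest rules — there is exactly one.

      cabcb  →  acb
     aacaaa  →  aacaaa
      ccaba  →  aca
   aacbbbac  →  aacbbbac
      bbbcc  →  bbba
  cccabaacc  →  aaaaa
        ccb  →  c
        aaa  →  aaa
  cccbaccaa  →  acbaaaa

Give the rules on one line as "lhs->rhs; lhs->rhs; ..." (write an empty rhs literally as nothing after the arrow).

ab->c; cc->a

  | cabcb => cccb => acb
  | aacaaa
  | ccaba => aaba => aca
  | aacbbbac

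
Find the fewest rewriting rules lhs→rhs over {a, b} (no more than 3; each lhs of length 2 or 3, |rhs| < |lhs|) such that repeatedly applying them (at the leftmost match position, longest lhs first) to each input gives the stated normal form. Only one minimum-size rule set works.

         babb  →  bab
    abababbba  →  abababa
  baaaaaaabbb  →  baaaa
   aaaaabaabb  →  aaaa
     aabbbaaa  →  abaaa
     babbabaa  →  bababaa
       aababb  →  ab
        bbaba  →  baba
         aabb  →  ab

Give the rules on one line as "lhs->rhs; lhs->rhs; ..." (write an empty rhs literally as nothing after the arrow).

  | babb => bab
  | abababbba => abababba => abababa
  | baaaaaaabbb => baaaaaabb => baaaaab => baaaa
  | aaaaabaabb => aaaaaabb => aaaaab => aaaa

aab->a; bb->b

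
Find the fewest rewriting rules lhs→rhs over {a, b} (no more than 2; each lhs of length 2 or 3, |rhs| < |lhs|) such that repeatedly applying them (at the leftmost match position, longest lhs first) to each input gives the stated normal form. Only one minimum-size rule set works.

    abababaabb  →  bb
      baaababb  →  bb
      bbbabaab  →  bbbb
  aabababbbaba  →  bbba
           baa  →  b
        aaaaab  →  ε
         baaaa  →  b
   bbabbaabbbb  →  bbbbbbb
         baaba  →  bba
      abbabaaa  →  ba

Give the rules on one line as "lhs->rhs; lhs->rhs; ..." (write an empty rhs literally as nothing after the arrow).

aa->; ab->

  | abababaabb => ababaabb => abaabb => aabb => bb
  | baaababb => bababb => babb => bb
  | bbbabaab => bbbaab => bbbb
  | aabababbbaba => bababbbaba => babbbaba => bbbaba => bbba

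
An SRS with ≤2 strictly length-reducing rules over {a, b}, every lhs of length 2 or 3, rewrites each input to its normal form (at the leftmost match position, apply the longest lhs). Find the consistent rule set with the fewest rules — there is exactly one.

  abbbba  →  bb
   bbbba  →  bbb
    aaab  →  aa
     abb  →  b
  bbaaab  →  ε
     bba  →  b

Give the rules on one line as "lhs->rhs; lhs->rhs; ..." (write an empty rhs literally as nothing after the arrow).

ab->; ba->

  | abbbba => bbba => bb
  | bbbba => bbb
  | aaab => aa
  | abb => b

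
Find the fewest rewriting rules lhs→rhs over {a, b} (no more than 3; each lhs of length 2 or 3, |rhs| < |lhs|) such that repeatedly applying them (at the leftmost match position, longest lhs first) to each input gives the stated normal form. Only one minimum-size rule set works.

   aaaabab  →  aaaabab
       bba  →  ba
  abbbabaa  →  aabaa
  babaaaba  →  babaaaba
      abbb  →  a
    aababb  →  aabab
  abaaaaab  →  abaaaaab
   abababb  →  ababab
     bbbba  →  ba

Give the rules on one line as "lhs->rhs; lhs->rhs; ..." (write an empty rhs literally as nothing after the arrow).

bb->b; bbb->

  | aaaabab
  | bba => ba
  | abbbabaa => aabaa
  | babaaaba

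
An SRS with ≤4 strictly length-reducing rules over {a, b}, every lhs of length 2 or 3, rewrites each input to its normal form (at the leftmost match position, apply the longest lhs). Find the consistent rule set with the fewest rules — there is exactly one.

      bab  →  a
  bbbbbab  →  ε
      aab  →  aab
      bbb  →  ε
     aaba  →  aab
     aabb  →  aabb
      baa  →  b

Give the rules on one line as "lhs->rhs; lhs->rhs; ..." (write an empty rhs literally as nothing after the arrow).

ba->b; bab->a; bba->bb; bbb->

  | bab => a
  | bbbbbab => bbab => bbb => ε
  | aab
  | bbb => ε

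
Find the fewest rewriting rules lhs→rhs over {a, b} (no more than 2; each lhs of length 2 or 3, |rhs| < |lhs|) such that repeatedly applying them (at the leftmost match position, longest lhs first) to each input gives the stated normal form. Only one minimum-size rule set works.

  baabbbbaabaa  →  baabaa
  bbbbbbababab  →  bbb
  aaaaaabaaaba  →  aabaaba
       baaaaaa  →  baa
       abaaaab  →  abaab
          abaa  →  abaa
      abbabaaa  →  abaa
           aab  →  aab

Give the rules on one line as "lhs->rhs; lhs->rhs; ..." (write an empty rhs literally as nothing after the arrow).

aaa->aa; bba->

  | baabbbbaabaa => baabbabaa => baabaa
  | bbbbbbababab => bbbbbabab => bbbbab => bbb
  | aaaaaabaaaba => aaaaabaaaba => aaaabaaaba => aaabaaaba => aabaaaba => aabaaba
  | baaaaaa => baaaaa => baaaa => baaa => baa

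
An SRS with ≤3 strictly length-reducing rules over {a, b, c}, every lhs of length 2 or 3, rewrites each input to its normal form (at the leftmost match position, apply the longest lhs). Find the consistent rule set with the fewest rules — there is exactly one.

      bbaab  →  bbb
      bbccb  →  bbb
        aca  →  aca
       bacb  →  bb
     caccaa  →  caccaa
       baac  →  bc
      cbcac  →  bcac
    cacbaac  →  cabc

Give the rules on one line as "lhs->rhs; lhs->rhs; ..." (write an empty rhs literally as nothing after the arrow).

ba->b; cb->b

  | bbaab => bbab => bbb
  | bbccb => bbcb => bbb
  | aca
  | bacb => bcb => bb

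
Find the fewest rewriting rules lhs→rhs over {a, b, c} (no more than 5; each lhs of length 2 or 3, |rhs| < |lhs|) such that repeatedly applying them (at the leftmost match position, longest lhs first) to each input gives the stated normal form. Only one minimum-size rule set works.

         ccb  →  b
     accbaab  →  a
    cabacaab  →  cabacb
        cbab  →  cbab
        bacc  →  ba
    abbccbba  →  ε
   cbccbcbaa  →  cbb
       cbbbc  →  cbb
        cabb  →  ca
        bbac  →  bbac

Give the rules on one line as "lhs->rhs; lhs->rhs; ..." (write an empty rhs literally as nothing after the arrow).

  | ccb => b
  | accbaab => abaab => abb => a
  | cabacaab => cabacb
  | cbab

aa->; abb->a; bbc->b; cc->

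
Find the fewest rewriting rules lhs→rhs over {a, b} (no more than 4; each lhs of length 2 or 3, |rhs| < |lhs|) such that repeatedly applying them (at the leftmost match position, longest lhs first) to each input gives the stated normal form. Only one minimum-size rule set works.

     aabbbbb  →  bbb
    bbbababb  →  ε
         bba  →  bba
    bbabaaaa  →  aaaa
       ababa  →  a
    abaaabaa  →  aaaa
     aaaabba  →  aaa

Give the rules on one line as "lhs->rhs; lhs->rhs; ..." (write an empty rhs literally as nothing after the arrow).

ab->; baa->a; bab->a

  | aabbbbb => abbbb => bbb
  | bbbababb => bbaabb => babb => ab => ε
  | bba
  | bbabaaaa => baaaaa => aaaa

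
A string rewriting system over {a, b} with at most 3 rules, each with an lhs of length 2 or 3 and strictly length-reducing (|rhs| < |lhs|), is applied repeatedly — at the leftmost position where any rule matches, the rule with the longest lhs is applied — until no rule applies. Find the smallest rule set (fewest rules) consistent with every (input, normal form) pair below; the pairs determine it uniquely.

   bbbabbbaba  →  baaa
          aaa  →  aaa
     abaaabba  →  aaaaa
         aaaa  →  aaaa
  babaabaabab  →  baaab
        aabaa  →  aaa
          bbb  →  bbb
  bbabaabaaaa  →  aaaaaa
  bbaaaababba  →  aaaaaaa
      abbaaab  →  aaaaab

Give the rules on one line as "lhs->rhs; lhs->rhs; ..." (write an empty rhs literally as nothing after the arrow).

aba->a; bba->aa

  | bbbabbbaba => baabbbaba => baabaaba => baaaba => baaa
  | aaa
  | abaaabba => aaabba => aaaaa
  | aaaa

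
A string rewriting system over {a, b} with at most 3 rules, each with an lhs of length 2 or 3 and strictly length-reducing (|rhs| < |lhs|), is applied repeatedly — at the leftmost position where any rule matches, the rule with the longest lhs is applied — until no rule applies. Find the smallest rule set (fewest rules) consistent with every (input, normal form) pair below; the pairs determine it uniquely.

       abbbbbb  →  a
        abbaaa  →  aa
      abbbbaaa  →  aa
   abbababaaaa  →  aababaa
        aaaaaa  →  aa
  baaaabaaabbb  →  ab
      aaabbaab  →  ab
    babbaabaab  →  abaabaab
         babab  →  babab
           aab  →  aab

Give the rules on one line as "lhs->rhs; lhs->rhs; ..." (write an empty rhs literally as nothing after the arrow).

aaa->a; abb->bb; bb->a

  | abbbbbb => bbbbbb => abbbb => bbbb => abb => bb => a
  | abbaaa => bbaaa => aaaa => aa
  | abbbbaaa => bbbbaaa => abbaaa => bbaaa => aaaa => aa
  | abbababaaaa => bbababaaaa => aababaaaa => aababaa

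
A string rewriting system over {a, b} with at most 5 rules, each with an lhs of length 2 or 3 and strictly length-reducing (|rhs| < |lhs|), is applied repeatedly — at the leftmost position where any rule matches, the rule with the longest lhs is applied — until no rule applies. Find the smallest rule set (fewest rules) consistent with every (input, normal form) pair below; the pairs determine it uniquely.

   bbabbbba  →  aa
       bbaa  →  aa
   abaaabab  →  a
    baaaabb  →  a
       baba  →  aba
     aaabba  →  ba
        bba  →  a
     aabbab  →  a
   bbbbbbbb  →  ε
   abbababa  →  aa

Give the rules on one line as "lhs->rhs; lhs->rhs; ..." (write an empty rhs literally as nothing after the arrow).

  | bbabbbba => abbbba => abba => aa
  | bbaa => aa
  | abaaabab => abbbab => abab => aab => a
  | baaaabb => bbabb => abb => a

aaa->b; aab->a; bab->ab; bb->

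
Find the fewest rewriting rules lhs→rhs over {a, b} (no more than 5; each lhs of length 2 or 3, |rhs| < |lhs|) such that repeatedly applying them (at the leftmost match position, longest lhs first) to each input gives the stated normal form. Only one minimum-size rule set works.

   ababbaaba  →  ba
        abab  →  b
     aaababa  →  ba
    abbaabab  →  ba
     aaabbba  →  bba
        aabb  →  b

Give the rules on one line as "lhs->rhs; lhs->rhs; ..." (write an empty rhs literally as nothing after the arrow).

  | ababbaaba => abbbaaba => bbaaba => bbaba => bbba => baa => ba
  | abab => abb => b
  | aaababa => aababa => ababa => abba => ba
  | abbaabab => baabab => babab => bbab => bbb => ba

aa->a; abb->b; bab->bb; bbb->ba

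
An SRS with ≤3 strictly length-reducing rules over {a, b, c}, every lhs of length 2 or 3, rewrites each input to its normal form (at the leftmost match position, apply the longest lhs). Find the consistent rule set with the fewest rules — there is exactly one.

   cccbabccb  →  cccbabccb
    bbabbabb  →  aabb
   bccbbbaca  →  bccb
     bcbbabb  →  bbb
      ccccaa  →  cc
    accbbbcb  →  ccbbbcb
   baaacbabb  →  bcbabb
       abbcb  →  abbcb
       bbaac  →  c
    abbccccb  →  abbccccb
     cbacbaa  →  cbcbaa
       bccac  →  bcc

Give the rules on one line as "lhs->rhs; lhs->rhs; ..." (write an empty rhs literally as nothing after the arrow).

  | cccbabccb
  | bbabbabb => abbabb => aabb
  | bccbbbaca => bccbaca => bccbca => bccb
  | bcbbabb => bcabb => bbb

ac->c; bba->a; ca->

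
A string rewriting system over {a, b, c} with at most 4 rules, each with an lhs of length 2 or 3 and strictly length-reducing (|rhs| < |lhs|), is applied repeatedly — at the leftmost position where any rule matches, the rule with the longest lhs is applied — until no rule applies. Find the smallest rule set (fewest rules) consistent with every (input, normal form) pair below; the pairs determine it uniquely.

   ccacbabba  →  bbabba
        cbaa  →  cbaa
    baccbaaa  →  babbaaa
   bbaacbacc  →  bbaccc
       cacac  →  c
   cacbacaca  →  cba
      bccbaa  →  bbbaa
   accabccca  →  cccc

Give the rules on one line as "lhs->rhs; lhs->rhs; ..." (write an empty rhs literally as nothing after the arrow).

  | ccacbabba => ccbabba => bbabba
  | cbaa
  | baccbaaa => babbaaa
  | bbaacbacc => bbaccacc => bbaccc

acb->cc; ca->; ccb->bb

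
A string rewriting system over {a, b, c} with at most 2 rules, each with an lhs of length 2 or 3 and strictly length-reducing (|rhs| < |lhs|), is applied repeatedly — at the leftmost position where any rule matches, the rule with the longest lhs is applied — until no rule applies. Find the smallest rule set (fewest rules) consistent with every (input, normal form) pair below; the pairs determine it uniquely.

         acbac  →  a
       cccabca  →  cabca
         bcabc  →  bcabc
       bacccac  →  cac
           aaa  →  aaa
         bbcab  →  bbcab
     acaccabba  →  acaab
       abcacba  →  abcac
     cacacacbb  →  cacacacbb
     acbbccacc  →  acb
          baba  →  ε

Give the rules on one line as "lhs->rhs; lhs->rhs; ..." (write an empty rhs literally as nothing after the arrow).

ba->; cc->

  | acbac => acc => a
  | cccabca => cabca
  | bcabc
  | bacccac => cccac => cac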